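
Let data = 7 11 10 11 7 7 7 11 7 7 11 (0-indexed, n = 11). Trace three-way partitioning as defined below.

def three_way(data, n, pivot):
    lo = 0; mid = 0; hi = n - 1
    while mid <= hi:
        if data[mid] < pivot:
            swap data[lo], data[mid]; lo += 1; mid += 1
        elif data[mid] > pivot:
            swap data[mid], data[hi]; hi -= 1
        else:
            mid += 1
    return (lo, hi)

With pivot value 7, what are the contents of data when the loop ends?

7 7 7 7 7 7 11 11 10 11 11

pivot = 7; lo=0, mid=0, hi=10
data[mid]=7=7: mid=1
data[mid]=11>7: swap data[1],data[10]; hi=9 → 7 11 10 11 7 7 7 11 7 7 11
data[mid]=11>7: swap data[1],data[9]; hi=8 → 7 7 10 11 7 7 7 11 7 11 11
data[mid]=7=7: mid=2
data[mid]=10>7: swap data[2],data[8]; hi=7 → 7 7 7 11 7 7 7 11 10 11 11
data[mid]=7=7: mid=3
data[mid]=11>7: swap data[3],data[7]; hi=6 → 7 7 7 11 7 7 7 11 10 11 11
data[mid]=11>7: swap data[3],data[6]; hi=5 → 7 7 7 7 7 7 11 11 10 11 11
data[mid]=7=7: mid=4
data[mid]=7=7: mid=5
data[mid]=7=7: mid=6
end: lo=0, hi=5; data = 7 7 7 7 7 7 11 11 10 11 11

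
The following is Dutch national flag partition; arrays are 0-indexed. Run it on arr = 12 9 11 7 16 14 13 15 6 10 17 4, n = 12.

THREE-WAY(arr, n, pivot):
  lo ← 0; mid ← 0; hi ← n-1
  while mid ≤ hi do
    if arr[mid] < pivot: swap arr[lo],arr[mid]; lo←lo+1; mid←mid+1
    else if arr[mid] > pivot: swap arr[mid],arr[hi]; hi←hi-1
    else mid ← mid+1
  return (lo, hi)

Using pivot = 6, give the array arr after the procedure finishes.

4 6 7 16 14 13 15 11 10 17 9 12

lo=0 mid=0 hi=11
12>6: swap(0,11), hi=10 ⇒ 4 9 11 7 16 14 13 15 6 10 17 12
4<6: swap(0,0), lo=1 mid=1 ⇒ 4 9 11 7 16 14 13 15 6 10 17 12
9>6: swap(1,10), hi=9 ⇒ 4 17 11 7 16 14 13 15 6 10 9 12
17>6: swap(1,9), hi=8 ⇒ 4 10 11 7 16 14 13 15 6 17 9 12
10>6: swap(1,8), hi=7 ⇒ 4 6 11 7 16 14 13 15 10 17 9 12
6=6: mid=2
11>6: swap(2,7), hi=6 ⇒ 4 6 15 7 16 14 13 11 10 17 9 12
15>6: swap(2,6), hi=5 ⇒ 4 6 13 7 16 14 15 11 10 17 9 12
13>6: swap(2,5), hi=4 ⇒ 4 6 14 7 16 13 15 11 10 17 9 12
14>6: swap(2,4), hi=3 ⇒ 4 6 16 7 14 13 15 11 10 17 9 12
16>6: swap(2,3), hi=2 ⇒ 4 6 7 16 14 13 15 11 10 17 9 12
7>6: swap(2,2), hi=1 ⇒ 4 6 7 16 14 13 15 11 10 17 9 12
done. lo=1 hi=1; arr=4 6 7 16 14 13 15 11 10 17 9 12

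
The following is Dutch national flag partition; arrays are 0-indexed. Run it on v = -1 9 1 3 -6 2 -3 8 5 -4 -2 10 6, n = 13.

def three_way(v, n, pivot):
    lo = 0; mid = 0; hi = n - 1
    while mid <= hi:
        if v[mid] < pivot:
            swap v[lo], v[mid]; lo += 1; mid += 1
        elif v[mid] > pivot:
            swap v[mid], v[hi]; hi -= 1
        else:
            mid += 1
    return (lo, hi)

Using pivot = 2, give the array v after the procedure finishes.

-1 -2 1 -4 -6 -3 2 5 8 3 10 6 9

pivot = 2; lo=0, mid=0, hi=12
v[mid]=-1<2: swap v[0],v[0]; lo=1,mid=1 → -1 9 1 3 -6 2 -3 8 5 -4 -2 10 6
v[mid]=9>2: swap v[1],v[12]; hi=11 → -1 6 1 3 -6 2 -3 8 5 -4 -2 10 9
v[mid]=6>2: swap v[1],v[11]; hi=10 → -1 10 1 3 -6 2 -3 8 5 -4 -2 6 9
v[mid]=10>2: swap v[1],v[10]; hi=9 → -1 -2 1 3 -6 2 -3 8 5 -4 10 6 9
v[mid]=-2<2: swap v[1],v[1]; lo=2,mid=2 → -1 -2 1 3 -6 2 -3 8 5 -4 10 6 9
v[mid]=1<2: swap v[2],v[2]; lo=3,mid=3 → -1 -2 1 3 -6 2 -3 8 5 -4 10 6 9
v[mid]=3>2: swap v[3],v[9]; hi=8 → -1 -2 1 -4 -6 2 -3 8 5 3 10 6 9
v[mid]=-4<2: swap v[3],v[3]; lo=4,mid=4 → -1 -2 1 -4 -6 2 -3 8 5 3 10 6 9
v[mid]=-6<2: swap v[4],v[4]; lo=5,mid=5 → -1 -2 1 -4 -6 2 -3 8 5 3 10 6 9
v[mid]=2=2: mid=6
v[mid]=-3<2: swap v[5],v[6]; lo=6,mid=7 → -1 -2 1 -4 -6 -3 2 8 5 3 10 6 9
v[mid]=8>2: swap v[7],v[8]; hi=7 → -1 -2 1 -4 -6 -3 2 5 8 3 10 6 9
v[mid]=5>2: swap v[7],v[7]; hi=6 → -1 -2 1 -4 -6 -3 2 5 8 3 10 6 9
end: lo=6, hi=6; v = -1 -2 1 -4 -6 -3 2 5 8 3 10 6 9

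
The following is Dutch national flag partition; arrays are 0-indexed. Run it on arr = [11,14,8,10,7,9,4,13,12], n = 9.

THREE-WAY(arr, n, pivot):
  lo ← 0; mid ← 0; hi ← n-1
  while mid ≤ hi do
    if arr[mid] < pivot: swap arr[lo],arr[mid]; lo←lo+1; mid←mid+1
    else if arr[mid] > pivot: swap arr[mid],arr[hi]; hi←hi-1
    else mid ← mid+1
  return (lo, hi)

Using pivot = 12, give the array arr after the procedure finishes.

[11,8,10,7,9,4,12,13,14]

pivot = 12; lo=0, mid=0, hi=8
arr[mid]=11<12: swap arr[0],arr[0]; lo=1,mid=1 → [11,14,8,10,7,9,4,13,12]
arr[mid]=14>12: swap arr[1],arr[8]; hi=7 → [11,12,8,10,7,9,4,13,14]
arr[mid]=12=12: mid=2
arr[mid]=8<12: swap arr[1],arr[2]; lo=2,mid=3 → [11,8,12,10,7,9,4,13,14]
arr[mid]=10<12: swap arr[2],arr[3]; lo=3,mid=4 → [11,8,10,12,7,9,4,13,14]
arr[mid]=7<12: swap arr[3],arr[4]; lo=4,mid=5 → [11,8,10,7,12,9,4,13,14]
arr[mid]=9<12: swap arr[4],arr[5]; lo=5,mid=6 → [11,8,10,7,9,12,4,13,14]
arr[mid]=4<12: swap arr[5],arr[6]; lo=6,mid=7 → [11,8,10,7,9,4,12,13,14]
arr[mid]=13>12: swap arr[7],arr[7]; hi=6 → [11,8,10,7,9,4,12,13,14]
end: lo=6, hi=6; arr = [11,8,10,7,9,4,12,13,14]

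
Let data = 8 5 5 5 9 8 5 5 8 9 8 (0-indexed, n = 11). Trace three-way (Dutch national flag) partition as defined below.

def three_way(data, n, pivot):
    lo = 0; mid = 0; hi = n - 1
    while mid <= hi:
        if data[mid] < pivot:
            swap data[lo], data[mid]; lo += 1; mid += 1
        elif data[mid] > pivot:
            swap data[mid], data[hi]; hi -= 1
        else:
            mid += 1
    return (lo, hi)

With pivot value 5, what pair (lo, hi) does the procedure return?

(0, 4)

pivot = 5; lo=0, mid=0, hi=10
data[mid]=8>5: swap data[0],data[10]; hi=9 → 8 5 5 5 9 8 5 5 8 9 8
data[mid]=8>5: swap data[0],data[9]; hi=8 → 9 5 5 5 9 8 5 5 8 8 8
data[mid]=9>5: swap data[0],data[8]; hi=7 → 8 5 5 5 9 8 5 5 9 8 8
data[mid]=8>5: swap data[0],data[7]; hi=6 → 5 5 5 5 9 8 5 8 9 8 8
data[mid]=5=5: mid=1
data[mid]=5=5: mid=2
data[mid]=5=5: mid=3
data[mid]=5=5: mid=4
data[mid]=9>5: swap data[4],data[6]; hi=5 → 5 5 5 5 5 8 9 8 9 8 8
data[mid]=5=5: mid=5
data[mid]=8>5: swap data[5],data[5]; hi=4 → 5 5 5 5 5 8 9 8 9 8 8
end: lo=0, hi=4; data = 5 5 5 5 5 8 9 8 9 8 8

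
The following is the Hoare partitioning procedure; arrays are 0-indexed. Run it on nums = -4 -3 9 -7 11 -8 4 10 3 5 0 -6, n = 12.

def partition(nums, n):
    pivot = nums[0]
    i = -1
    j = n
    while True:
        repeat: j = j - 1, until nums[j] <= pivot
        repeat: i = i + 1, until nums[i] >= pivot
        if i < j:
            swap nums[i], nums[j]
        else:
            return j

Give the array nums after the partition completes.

pivot = nums[0] = -4; i = -1, j = 12
j→11 (nums[11]=-6≤-4), i→0 (nums[0]=-4≥-4); i<j, swap → -6 -3 9 -7 11 -8 4 10 3 5 0 -4
j→5 (nums[5]=-8≤-4), i→1 (nums[1]=-3≥-4); i<j, swap → -6 -8 9 -7 11 -3 4 10 3 5 0 -4
j→3 (nums[3]=-7≤-4), i→2 (nums[2]=9≥-4); i<j, swap → -6 -8 -7 9 11 -3 4 10 3 5 0 -4
j→2, i→3; i≥j, return j=2. nums = -6 -8 -7 9 11 -3 4 10 3 5 0 -4

-6 -8 -7 9 11 -3 4 10 3 5 0 -4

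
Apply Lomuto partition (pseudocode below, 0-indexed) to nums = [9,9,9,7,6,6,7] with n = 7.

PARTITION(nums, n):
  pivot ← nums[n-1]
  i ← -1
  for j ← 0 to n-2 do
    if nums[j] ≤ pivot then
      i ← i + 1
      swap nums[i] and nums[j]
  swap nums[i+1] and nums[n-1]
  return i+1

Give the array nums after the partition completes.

pivot = nums[6] = 7; i = -1
j=0: nums[0]=9 > 7 → no swap
j=1: nums[1]=9 > 7 → no swap
j=2: nums[2]=9 > 7 → no swap
j=3: nums[3]=7 ≤ 7 → i=0, swap nums[0],nums[3] → [7,9,9,9,6,6,7]
j=4: nums[4]=6 ≤ 7 → i=1, swap nums[1],nums[4] → [7,6,9,9,9,6,7]
j=5: nums[5]=6 ≤ 7 → i=2, swap nums[2],nums[5] → [7,6,6,9,9,9,7]
final swap nums[3],nums[6] → [7,6,6,7,9,9,9]; return 3

[7,6,6,7,9,9,9]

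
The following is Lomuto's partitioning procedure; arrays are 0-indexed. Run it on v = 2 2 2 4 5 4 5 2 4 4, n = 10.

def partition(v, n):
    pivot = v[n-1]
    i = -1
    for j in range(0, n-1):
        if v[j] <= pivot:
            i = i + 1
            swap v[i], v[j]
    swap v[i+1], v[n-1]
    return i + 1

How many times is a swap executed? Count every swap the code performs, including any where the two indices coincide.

8

pivot=4, i=-1
j=0: 2≤4, i=0, swap(0,0) ⇒ 2 2 2 4 5 4 5 2 4 4
j=1: 2≤4, i=1, swap(1,1) ⇒ 2 2 2 4 5 4 5 2 4 4
j=2: 2≤4, i=2, swap(2,2) ⇒ 2 2 2 4 5 4 5 2 4 4
j=3: 4≤4, i=3, swap(3,3) ⇒ 2 2 2 4 5 4 5 2 4 4
j=4: 5>4, skip
j=5: 4≤4, i=4, swap(4,5) ⇒ 2 2 2 4 4 5 5 2 4 4
j=6: 5>4, skip
j=7: 2≤4, i=5, swap(5,7) ⇒ 2 2 2 4 4 2 5 5 4 4
j=8: 4≤4, i=6, swap(6,8) ⇒ 2 2 2 4 4 2 4 5 5 4
swap(7,9) ⇒ 2 2 2 4 4 2 4 4 5 5; return 7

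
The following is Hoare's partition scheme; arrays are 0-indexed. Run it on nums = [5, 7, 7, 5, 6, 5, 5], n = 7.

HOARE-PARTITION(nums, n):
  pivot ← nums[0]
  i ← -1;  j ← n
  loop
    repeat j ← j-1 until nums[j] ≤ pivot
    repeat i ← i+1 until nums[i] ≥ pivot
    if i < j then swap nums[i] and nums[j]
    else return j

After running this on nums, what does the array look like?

pivot = nums[0] = 5; i = -1, j = 7
j→6 (nums[6]=5≤5), i→0 (nums[0]=5≥5); i<j, swap → [5, 7, 7, 5, 6, 5, 5]
j→5 (nums[5]=5≤5), i→1 (nums[1]=7≥5); i<j, swap → [5, 5, 7, 5, 6, 7, 5]
j→3 (nums[3]=5≤5), i→2 (nums[2]=7≥5); i<j, swap → [5, 5, 5, 7, 6, 7, 5]
j→2, i→3; i≥j, return j=2. nums = [5, 5, 5, 7, 6, 7, 5]

[5, 5, 5, 7, 6, 7, 5]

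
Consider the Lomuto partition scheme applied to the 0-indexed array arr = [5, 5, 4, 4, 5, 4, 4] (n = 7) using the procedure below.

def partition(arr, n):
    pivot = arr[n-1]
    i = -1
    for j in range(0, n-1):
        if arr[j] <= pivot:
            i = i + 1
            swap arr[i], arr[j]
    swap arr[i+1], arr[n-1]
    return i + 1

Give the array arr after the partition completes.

pivot=4, i=-1
j=0: 5>4, skip
j=1: 5>4, skip
j=2: 4≤4, i=0, swap(0,2) ⇒ [4, 5, 5, 4, 5, 4, 4]
j=3: 4≤4, i=1, swap(1,3) ⇒ [4, 4, 5, 5, 5, 4, 4]
j=4: 5>4, skip
j=5: 4≤4, i=2, swap(2,5) ⇒ [4, 4, 4, 5, 5, 5, 4]
swap(3,6) ⇒ [4, 4, 4, 4, 5, 5, 5]; return 3

[4, 4, 4, 4, 5, 5, 5]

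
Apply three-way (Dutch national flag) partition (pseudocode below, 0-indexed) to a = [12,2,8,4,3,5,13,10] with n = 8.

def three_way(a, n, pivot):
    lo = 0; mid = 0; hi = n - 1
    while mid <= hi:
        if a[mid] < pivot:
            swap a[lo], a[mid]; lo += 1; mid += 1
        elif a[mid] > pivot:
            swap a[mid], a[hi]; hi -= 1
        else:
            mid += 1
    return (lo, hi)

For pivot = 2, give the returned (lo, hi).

pivot = 2; lo=0, mid=0, hi=7
a[mid]=12>2: swap a[0],a[7]; hi=6 → [10,2,8,4,3,5,13,12]
a[mid]=10>2: swap a[0],a[6]; hi=5 → [13,2,8,4,3,5,10,12]
a[mid]=13>2: swap a[0],a[5]; hi=4 → [5,2,8,4,3,13,10,12]
a[mid]=5>2: swap a[0],a[4]; hi=3 → [3,2,8,4,5,13,10,12]
a[mid]=3>2: swap a[0],a[3]; hi=2 → [4,2,8,3,5,13,10,12]
a[mid]=4>2: swap a[0],a[2]; hi=1 → [8,2,4,3,5,13,10,12]
a[mid]=8>2: swap a[0],a[1]; hi=0 → [2,8,4,3,5,13,10,12]
a[mid]=2=2: mid=1
end: lo=0, hi=0; a = [2,8,4,3,5,13,10,12]

(0, 0)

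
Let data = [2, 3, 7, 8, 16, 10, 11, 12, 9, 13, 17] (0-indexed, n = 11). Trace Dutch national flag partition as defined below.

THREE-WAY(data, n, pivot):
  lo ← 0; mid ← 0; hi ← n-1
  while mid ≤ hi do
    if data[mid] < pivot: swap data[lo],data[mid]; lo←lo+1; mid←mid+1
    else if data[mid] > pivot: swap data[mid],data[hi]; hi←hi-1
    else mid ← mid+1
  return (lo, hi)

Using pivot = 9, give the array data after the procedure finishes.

pivot = 9; lo=0, mid=0, hi=10
data[mid]=2<9: swap data[0],data[0]; lo=1,mid=1 → [2, 3, 7, 8, 16, 10, 11, 12, 9, 13, 17]
data[mid]=3<9: swap data[1],data[1]; lo=2,mid=2 → [2, 3, 7, 8, 16, 10, 11, 12, 9, 13, 17]
data[mid]=7<9: swap data[2],data[2]; lo=3,mid=3 → [2, 3, 7, 8, 16, 10, 11, 12, 9, 13, 17]
data[mid]=8<9: swap data[3],data[3]; lo=4,mid=4 → [2, 3, 7, 8, 16, 10, 11, 12, 9, 13, 17]
data[mid]=16>9: swap data[4],data[10]; hi=9 → [2, 3, 7, 8, 17, 10, 11, 12, 9, 13, 16]
data[mid]=17>9: swap data[4],data[9]; hi=8 → [2, 3, 7, 8, 13, 10, 11, 12, 9, 17, 16]
data[mid]=13>9: swap data[4],data[8]; hi=7 → [2, 3, 7, 8, 9, 10, 11, 12, 13, 17, 16]
data[mid]=9=9: mid=5
data[mid]=10>9: swap data[5],data[7]; hi=6 → [2, 3, 7, 8, 9, 12, 11, 10, 13, 17, 16]
data[mid]=12>9: swap data[5],data[6]; hi=5 → [2, 3, 7, 8, 9, 11, 12, 10, 13, 17, 16]
data[mid]=11>9: swap data[5],data[5]; hi=4 → [2, 3, 7, 8, 9, 11, 12, 10, 13, 17, 16]
end: lo=4, hi=4; data = [2, 3, 7, 8, 9, 11, 12, 10, 13, 17, 16]

[2, 3, 7, 8, 9, 11, 12, 10, 13, 17, 16]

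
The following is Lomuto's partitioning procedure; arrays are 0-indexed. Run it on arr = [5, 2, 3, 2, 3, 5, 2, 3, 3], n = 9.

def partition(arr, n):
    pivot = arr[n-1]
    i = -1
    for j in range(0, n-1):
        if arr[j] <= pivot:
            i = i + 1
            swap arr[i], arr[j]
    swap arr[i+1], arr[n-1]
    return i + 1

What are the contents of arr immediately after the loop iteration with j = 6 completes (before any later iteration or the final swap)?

pivot=3, i=-1
j=0: 5>3, skip
j=1: 2≤3, i=0, swap(0,1) ⇒ [2, 5, 3, 2, 3, 5, 2, 3, 3]
j=2: 3≤3, i=1, swap(1,2) ⇒ [2, 3, 5, 2, 3, 5, 2, 3, 3]
j=3: 2≤3, i=2, swap(2,3) ⇒ [2, 3, 2, 5, 3, 5, 2, 3, 3]
j=4: 3≤3, i=3, swap(3,4) ⇒ [2, 3, 2, 3, 5, 5, 2, 3, 3]
j=5: 5>3, skip
j=6: 2≤3, i=4, swap(4,6) ⇒ [2, 3, 2, 3, 2, 5, 5, 3, 3]
(after j=6) arr = [2, 3, 2, 3, 2, 5, 5, 3, 3]

[2, 3, 2, 3, 2, 5, 5, 3, 3]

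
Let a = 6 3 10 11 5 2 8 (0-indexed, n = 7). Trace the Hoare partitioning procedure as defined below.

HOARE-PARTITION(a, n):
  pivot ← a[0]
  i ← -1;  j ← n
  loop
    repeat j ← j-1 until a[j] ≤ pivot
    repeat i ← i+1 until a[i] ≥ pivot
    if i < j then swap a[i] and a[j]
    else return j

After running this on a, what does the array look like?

pivot=6
j stops at 5 (2), i stops at 0 (6); swap ⇒ 2 3 10 11 5 6 8
j stops at 4 (5), i stops at 2 (10); swap ⇒ 2 3 5 11 10 6 8
j stops at 2, i stops at 3; i≥j ⇒ return 2. a=2 3 5 11 10 6 8

2 3 5 11 10 6 8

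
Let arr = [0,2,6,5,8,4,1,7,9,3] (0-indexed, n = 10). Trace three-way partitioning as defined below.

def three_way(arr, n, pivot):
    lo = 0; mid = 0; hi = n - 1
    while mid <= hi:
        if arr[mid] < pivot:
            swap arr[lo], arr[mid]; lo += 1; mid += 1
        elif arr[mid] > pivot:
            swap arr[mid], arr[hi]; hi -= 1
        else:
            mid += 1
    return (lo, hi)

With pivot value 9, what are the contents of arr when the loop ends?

[0,2,6,5,8,4,1,7,3,9]

lo=0 mid=0 hi=9
0<9: swap(0,0), lo=1 mid=1 ⇒ [0,2,6,5,8,4,1,7,9,3]
2<9: swap(1,1), lo=2 mid=2 ⇒ [0,2,6,5,8,4,1,7,9,3]
6<9: swap(2,2), lo=3 mid=3 ⇒ [0,2,6,5,8,4,1,7,9,3]
5<9: swap(3,3), lo=4 mid=4 ⇒ [0,2,6,5,8,4,1,7,9,3]
8<9: swap(4,4), lo=5 mid=5 ⇒ [0,2,6,5,8,4,1,7,9,3]
4<9: swap(5,5), lo=6 mid=6 ⇒ [0,2,6,5,8,4,1,7,9,3]
1<9: swap(6,6), lo=7 mid=7 ⇒ [0,2,6,5,8,4,1,7,9,3]
7<9: swap(7,7), lo=8 mid=8 ⇒ [0,2,6,5,8,4,1,7,9,3]
9=9: mid=9
3<9: swap(8,9), lo=9 mid=10 ⇒ [0,2,6,5,8,4,1,7,3,9]
done. lo=9 hi=9; arr=[0,2,6,5,8,4,1,7,3,9]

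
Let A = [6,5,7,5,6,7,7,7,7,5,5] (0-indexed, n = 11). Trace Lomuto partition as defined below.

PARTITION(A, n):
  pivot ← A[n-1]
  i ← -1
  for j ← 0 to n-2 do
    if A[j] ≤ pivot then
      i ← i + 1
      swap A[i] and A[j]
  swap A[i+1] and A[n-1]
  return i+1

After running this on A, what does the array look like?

[5,5,5,5,6,7,7,7,7,7,6]

pivot=5, i=-1
j=0: 6>5, skip
j=1: 5≤5, i=0, swap(0,1) ⇒ [5,6,7,5,6,7,7,7,7,5,5]
j=2: 7>5, skip
j=3: 5≤5, i=1, swap(1,3) ⇒ [5,5,7,6,6,7,7,7,7,5,5]
j=4: 6>5, skip
j=5: 7>5, skip
j=6: 7>5, skip
j=7: 7>5, skip
j=8: 7>5, skip
j=9: 5≤5, i=2, swap(2,9) ⇒ [5,5,5,6,6,7,7,7,7,7,5]
swap(3,10) ⇒ [5,5,5,5,6,7,7,7,7,7,6]; return 3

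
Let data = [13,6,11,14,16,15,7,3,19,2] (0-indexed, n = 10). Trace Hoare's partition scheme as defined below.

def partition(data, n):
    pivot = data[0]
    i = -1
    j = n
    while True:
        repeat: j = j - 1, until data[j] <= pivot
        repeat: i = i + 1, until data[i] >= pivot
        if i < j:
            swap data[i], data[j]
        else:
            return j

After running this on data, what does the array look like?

[2,6,11,3,7,15,16,14,19,13]

pivot=13
j stops at 9 (2), i stops at 0 (13); swap ⇒ [2,6,11,14,16,15,7,3,19,13]
j stops at 7 (3), i stops at 3 (14); swap ⇒ [2,6,11,3,16,15,7,14,19,13]
j stops at 6 (7), i stops at 4 (16); swap ⇒ [2,6,11,3,7,15,16,14,19,13]
j stops at 4, i stops at 5; i≥j ⇒ return 4. data=[2,6,11,3,7,15,16,14,19,13]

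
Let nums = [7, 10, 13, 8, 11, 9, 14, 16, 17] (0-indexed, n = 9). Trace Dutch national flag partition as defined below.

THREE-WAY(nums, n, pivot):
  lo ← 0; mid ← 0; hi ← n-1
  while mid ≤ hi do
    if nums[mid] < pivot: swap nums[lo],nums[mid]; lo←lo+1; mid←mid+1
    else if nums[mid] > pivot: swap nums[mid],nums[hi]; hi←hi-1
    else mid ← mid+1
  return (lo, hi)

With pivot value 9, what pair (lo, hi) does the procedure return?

pivot = 9; lo=0, mid=0, hi=8
nums[mid]=7<9: swap nums[0],nums[0]; lo=1,mid=1 → [7, 10, 13, 8, 11, 9, 14, 16, 17]
nums[mid]=10>9: swap nums[1],nums[8]; hi=7 → [7, 17, 13, 8, 11, 9, 14, 16, 10]
nums[mid]=17>9: swap nums[1],nums[7]; hi=6 → [7, 16, 13, 8, 11, 9, 14, 17, 10]
nums[mid]=16>9: swap nums[1],nums[6]; hi=5 → [7, 14, 13, 8, 11, 9, 16, 17, 10]
nums[mid]=14>9: swap nums[1],nums[5]; hi=4 → [7, 9, 13, 8, 11, 14, 16, 17, 10]
nums[mid]=9=9: mid=2
nums[mid]=13>9: swap nums[2],nums[4]; hi=3 → [7, 9, 11, 8, 13, 14, 16, 17, 10]
nums[mid]=11>9: swap nums[2],nums[3]; hi=2 → [7, 9, 8, 11, 13, 14, 16, 17, 10]
nums[mid]=8<9: swap nums[1],nums[2]; lo=2,mid=3 → [7, 8, 9, 11, 13, 14, 16, 17, 10]
end: lo=2, hi=2; nums = [7, 8, 9, 11, 13, 14, 16, 17, 10]

(2, 2)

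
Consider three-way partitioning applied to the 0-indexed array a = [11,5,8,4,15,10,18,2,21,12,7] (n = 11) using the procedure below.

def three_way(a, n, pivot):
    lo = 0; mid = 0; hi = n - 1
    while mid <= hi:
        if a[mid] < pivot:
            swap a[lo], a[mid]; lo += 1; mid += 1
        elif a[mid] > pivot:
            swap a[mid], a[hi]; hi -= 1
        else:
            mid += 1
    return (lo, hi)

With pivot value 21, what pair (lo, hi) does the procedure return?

lo=0 mid=0 hi=10
11<21: swap(0,0), lo=1 mid=1 ⇒ [11,5,8,4,15,10,18,2,21,12,7]
5<21: swap(1,1), lo=2 mid=2 ⇒ [11,5,8,4,15,10,18,2,21,12,7]
8<21: swap(2,2), lo=3 mid=3 ⇒ [11,5,8,4,15,10,18,2,21,12,7]
4<21: swap(3,3), lo=4 mid=4 ⇒ [11,5,8,4,15,10,18,2,21,12,7]
15<21: swap(4,4), lo=5 mid=5 ⇒ [11,5,8,4,15,10,18,2,21,12,7]
10<21: swap(5,5), lo=6 mid=6 ⇒ [11,5,8,4,15,10,18,2,21,12,7]
18<21: swap(6,6), lo=7 mid=7 ⇒ [11,5,8,4,15,10,18,2,21,12,7]
2<21: swap(7,7), lo=8 mid=8 ⇒ [11,5,8,4,15,10,18,2,21,12,7]
21=21: mid=9
12<21: swap(8,9), lo=9 mid=10 ⇒ [11,5,8,4,15,10,18,2,12,21,7]
7<21: swap(9,10), lo=10 mid=11 ⇒ [11,5,8,4,15,10,18,2,12,7,21]
done. lo=10 hi=10; a=[11,5,8,4,15,10,18,2,12,7,21]

(10, 10)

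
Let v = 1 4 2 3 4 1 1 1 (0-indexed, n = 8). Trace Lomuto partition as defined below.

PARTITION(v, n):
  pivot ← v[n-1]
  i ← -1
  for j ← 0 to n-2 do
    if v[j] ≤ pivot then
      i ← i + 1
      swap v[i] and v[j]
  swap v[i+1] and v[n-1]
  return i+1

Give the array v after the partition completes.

pivot=1, i=-1
j=0: 1≤1, i=0, swap(0,0) ⇒ 1 4 2 3 4 1 1 1
j=1: 4>1, skip
j=2: 2>1, skip
j=3: 3>1, skip
j=4: 4>1, skip
j=5: 1≤1, i=1, swap(1,5) ⇒ 1 1 2 3 4 4 1 1
j=6: 1≤1, i=2, swap(2,6) ⇒ 1 1 1 3 4 4 2 1
swap(3,7) ⇒ 1 1 1 1 4 4 2 3; return 3

1 1 1 1 4 4 2 3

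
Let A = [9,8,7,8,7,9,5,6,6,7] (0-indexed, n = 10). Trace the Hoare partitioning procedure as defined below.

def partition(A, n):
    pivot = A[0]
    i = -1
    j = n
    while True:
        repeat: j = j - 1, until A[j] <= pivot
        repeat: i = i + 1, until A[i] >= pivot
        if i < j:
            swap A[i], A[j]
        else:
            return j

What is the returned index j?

pivot=9
j stops at 9 (7), i stops at 0 (9); swap ⇒ [7,8,7,8,7,9,5,6,6,9]
j stops at 8 (6), i stops at 5 (9); swap ⇒ [7,8,7,8,7,6,5,6,9,9]
j stops at 7, i stops at 8; i≥j ⇒ return 7. A=[7,8,7,8,7,6,5,6,9,9]

7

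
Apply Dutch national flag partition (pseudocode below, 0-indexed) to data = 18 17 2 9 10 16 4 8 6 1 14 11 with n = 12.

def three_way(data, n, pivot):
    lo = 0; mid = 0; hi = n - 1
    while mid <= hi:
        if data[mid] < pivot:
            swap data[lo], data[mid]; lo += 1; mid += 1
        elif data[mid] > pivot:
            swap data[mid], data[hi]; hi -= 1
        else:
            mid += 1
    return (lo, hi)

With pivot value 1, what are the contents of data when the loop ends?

1 2 9 10 16 4 8 6 17 14 11 18

pivot = 1; lo=0, mid=0, hi=11
data[mid]=18>1: swap data[0],data[11]; hi=10 → 11 17 2 9 10 16 4 8 6 1 14 18
data[mid]=11>1: swap data[0],data[10]; hi=9 → 14 17 2 9 10 16 4 8 6 1 11 18
data[mid]=14>1: swap data[0],data[9]; hi=8 → 1 17 2 9 10 16 4 8 6 14 11 18
data[mid]=1=1: mid=1
data[mid]=17>1: swap data[1],data[8]; hi=7 → 1 6 2 9 10 16 4 8 17 14 11 18
data[mid]=6>1: swap data[1],data[7]; hi=6 → 1 8 2 9 10 16 4 6 17 14 11 18
data[mid]=8>1: swap data[1],data[6]; hi=5 → 1 4 2 9 10 16 8 6 17 14 11 18
data[mid]=4>1: swap data[1],data[5]; hi=4 → 1 16 2 9 10 4 8 6 17 14 11 18
data[mid]=16>1: swap data[1],data[4]; hi=3 → 1 10 2 9 16 4 8 6 17 14 11 18
data[mid]=10>1: swap data[1],data[3]; hi=2 → 1 9 2 10 16 4 8 6 17 14 11 18
data[mid]=9>1: swap data[1],data[2]; hi=1 → 1 2 9 10 16 4 8 6 17 14 11 18
data[mid]=2>1: swap data[1],data[1]; hi=0 → 1 2 9 10 16 4 8 6 17 14 11 18
end: lo=0, hi=0; data = 1 2 9 10 16 4 8 6 17 14 11 18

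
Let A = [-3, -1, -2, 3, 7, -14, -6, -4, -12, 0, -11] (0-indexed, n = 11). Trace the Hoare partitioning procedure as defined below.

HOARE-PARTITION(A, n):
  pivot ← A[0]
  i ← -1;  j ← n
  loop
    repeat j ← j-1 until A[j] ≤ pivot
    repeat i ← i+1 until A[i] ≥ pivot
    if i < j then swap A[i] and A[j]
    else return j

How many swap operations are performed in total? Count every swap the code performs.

pivot = A[0] = -3; i = -1, j = 11
j→10 (A[10]=-11≤-3), i→0 (A[0]=-3≥-3); i<j, swap → [-11, -1, -2, 3, 7, -14, -6, -4, -12, 0, -3]
j→8 (A[8]=-12≤-3), i→1 (A[1]=-1≥-3); i<j, swap → [-11, -12, -2, 3, 7, -14, -6, -4, -1, 0, -3]
j→7 (A[7]=-4≤-3), i→2 (A[2]=-2≥-3); i<j, swap → [-11, -12, -4, 3, 7, -14, -6, -2, -1, 0, -3]
j→6 (A[6]=-6≤-3), i→3 (A[3]=3≥-3); i<j, swap → [-11, -12, -4, -6, 7, -14, 3, -2, -1, 0, -3]
j→5 (A[5]=-14≤-3), i→4 (A[4]=7≥-3); i<j, swap → [-11, -12, -4, -6, -14, 7, 3, -2, -1, 0, -3]
j→4, i→5; i≥j, return j=4. A = [-11, -12, -4, -6, -14, 7, 3, -2, -1, 0, -3]

5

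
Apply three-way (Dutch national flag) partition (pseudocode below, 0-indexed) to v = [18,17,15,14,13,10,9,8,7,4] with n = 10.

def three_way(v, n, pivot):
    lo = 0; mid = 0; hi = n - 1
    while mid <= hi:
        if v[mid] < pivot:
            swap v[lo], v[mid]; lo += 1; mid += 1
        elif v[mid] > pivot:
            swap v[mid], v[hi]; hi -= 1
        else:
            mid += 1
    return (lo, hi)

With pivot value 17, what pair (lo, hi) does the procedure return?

lo=0 mid=0 hi=9
18>17: swap(0,9), hi=8 ⇒ [4,17,15,14,13,10,9,8,7,18]
4<17: swap(0,0), lo=1 mid=1 ⇒ [4,17,15,14,13,10,9,8,7,18]
17=17: mid=2
15<17: swap(1,2), lo=2 mid=3 ⇒ [4,15,17,14,13,10,9,8,7,18]
14<17: swap(2,3), lo=3 mid=4 ⇒ [4,15,14,17,13,10,9,8,7,18]
13<17: swap(3,4), lo=4 mid=5 ⇒ [4,15,14,13,17,10,9,8,7,18]
10<17: swap(4,5), lo=5 mid=6 ⇒ [4,15,14,13,10,17,9,8,7,18]
9<17: swap(5,6), lo=6 mid=7 ⇒ [4,15,14,13,10,9,17,8,7,18]
8<17: swap(6,7), lo=7 mid=8 ⇒ [4,15,14,13,10,9,8,17,7,18]
7<17: swap(7,8), lo=8 mid=9 ⇒ [4,15,14,13,10,9,8,7,17,18]
done. lo=8 hi=8; v=[4,15,14,13,10,9,8,7,17,18]

(8, 8)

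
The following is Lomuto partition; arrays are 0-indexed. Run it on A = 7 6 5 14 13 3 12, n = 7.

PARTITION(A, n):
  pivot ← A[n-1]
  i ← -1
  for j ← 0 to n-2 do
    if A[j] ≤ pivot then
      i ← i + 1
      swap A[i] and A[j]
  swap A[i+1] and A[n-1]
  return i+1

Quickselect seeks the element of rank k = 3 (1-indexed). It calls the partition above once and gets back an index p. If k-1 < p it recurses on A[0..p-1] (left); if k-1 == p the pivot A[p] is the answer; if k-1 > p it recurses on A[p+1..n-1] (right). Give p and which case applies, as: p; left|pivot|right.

pivot = A[6] = 12; i = -1
j=0: A[0]=7 ≤ 12 → i=0, swap A[0],A[0] (no change) → 7 6 5 14 13 3 12
j=1: A[1]=6 ≤ 12 → i=1, swap A[1],A[1] (no change) → 7 6 5 14 13 3 12
j=2: A[2]=5 ≤ 12 → i=2, swap A[2],A[2] (no change) → 7 6 5 14 13 3 12
j=3: A[3]=14 > 12 → no swap
j=4: A[4]=13 > 12 → no swap
j=5: A[5]=3 ≤ 12 → i=3, swap A[3],A[5] → 7 6 5 3 13 14 12
final swap A[4],A[6] → 7 6 5 3 12 14 13; return 4
p = 4; k-1 = 2 < 4 ⇒ left

4; left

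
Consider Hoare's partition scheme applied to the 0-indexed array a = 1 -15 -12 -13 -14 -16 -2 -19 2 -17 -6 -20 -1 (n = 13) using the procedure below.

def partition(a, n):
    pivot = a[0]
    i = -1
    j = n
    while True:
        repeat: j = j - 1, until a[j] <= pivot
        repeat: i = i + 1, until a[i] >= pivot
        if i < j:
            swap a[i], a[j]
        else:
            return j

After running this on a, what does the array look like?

-1 -15 -12 -13 -14 -16 -2 -19 -20 -17 -6 2 1

pivot = a[0] = 1; i = -1, j = 13
j→12 (a[12]=-1≤1), i→0 (a[0]=1≥1); i<j, swap → -1 -15 -12 -13 -14 -16 -2 -19 2 -17 -6 -20 1
j→11 (a[11]=-20≤1), i→8 (a[8]=2≥1); i<j, swap → -1 -15 -12 -13 -14 -16 -2 -19 -20 -17 -6 2 1
j→10, i→11; i≥j, return j=10. a = -1 -15 -12 -13 -14 -16 -2 -19 -20 -17 -6 2 1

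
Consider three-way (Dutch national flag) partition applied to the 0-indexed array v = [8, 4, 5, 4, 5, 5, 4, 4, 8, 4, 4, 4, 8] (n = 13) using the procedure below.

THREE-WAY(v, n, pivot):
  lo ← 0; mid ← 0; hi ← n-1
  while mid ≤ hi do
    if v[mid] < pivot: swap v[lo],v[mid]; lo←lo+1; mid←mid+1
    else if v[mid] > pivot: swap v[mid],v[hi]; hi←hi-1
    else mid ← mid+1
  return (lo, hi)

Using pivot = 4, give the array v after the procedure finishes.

[4, 4, 4, 4, 4, 4, 4, 8, 5, 5, 5, 8, 8]

pivot = 4; lo=0, mid=0, hi=12
v[mid]=8>4: swap v[0],v[12]; hi=11 → [8, 4, 5, 4, 5, 5, 4, 4, 8, 4, 4, 4, 8]
v[mid]=8>4: swap v[0],v[11]; hi=10 → [4, 4, 5, 4, 5, 5, 4, 4, 8, 4, 4, 8, 8]
v[mid]=4=4: mid=1
v[mid]=4=4: mid=2
v[mid]=5>4: swap v[2],v[10]; hi=9 → [4, 4, 4, 4, 5, 5, 4, 4, 8, 4, 5, 8, 8]
v[mid]=4=4: mid=3
v[mid]=4=4: mid=4
v[mid]=5>4: swap v[4],v[9]; hi=8 → [4, 4, 4, 4, 4, 5, 4, 4, 8, 5, 5, 8, 8]
v[mid]=4=4: mid=5
v[mid]=5>4: swap v[5],v[8]; hi=7 → [4, 4, 4, 4, 4, 8, 4, 4, 5, 5, 5, 8, 8]
v[mid]=8>4: swap v[5],v[7]; hi=6 → [4, 4, 4, 4, 4, 4, 4, 8, 5, 5, 5, 8, 8]
v[mid]=4=4: mid=6
v[mid]=4=4: mid=7
end: lo=0, hi=6; v = [4, 4, 4, 4, 4, 4, 4, 8, 5, 5, 5, 8, 8]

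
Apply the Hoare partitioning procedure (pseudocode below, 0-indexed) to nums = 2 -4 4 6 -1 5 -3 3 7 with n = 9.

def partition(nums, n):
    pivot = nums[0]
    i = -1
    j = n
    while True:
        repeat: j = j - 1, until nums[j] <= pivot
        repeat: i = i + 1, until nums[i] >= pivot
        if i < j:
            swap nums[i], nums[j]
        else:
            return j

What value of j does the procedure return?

pivot=2
j stops at 6 (-3), i stops at 0 (2); swap ⇒ -3 -4 4 6 -1 5 2 3 7
j stops at 4 (-1), i stops at 2 (4); swap ⇒ -3 -4 -1 6 4 5 2 3 7
j stops at 2, i stops at 3; i≥j ⇒ return 2. nums=-3 -4 -1 6 4 5 2 3 7

2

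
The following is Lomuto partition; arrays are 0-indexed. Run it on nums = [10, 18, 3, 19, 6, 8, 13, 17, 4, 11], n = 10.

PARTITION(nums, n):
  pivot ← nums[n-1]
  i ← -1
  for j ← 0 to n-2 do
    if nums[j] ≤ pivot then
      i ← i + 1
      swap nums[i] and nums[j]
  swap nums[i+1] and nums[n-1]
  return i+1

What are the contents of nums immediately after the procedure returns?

pivot=11, i=-1
j=0: 10≤11, i=0, swap(0,0) ⇒ [10, 18, 3, 19, 6, 8, 13, 17, 4, 11]
j=1: 18>11, skip
j=2: 3≤11, i=1, swap(1,2) ⇒ [10, 3, 18, 19, 6, 8, 13, 17, 4, 11]
j=3: 19>11, skip
j=4: 6≤11, i=2, swap(2,4) ⇒ [10, 3, 6, 19, 18, 8, 13, 17, 4, 11]
j=5: 8≤11, i=3, swap(3,5) ⇒ [10, 3, 6, 8, 18, 19, 13, 17, 4, 11]
j=6: 13>11, skip
j=7: 17>11, skip
j=8: 4≤11, i=4, swap(4,8) ⇒ [10, 3, 6, 8, 4, 19, 13, 17, 18, 11]
swap(5,9) ⇒ [10, 3, 6, 8, 4, 11, 13, 17, 18, 19]; return 5

[10, 3, 6, 8, 4, 11, 13, 17, 18, 19]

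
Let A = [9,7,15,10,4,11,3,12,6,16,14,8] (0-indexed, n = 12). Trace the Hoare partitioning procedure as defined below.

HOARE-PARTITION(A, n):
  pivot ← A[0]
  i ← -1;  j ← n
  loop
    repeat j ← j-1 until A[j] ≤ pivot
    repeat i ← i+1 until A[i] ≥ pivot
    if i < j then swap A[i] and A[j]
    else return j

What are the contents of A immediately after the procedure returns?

pivot = A[0] = 9; i = -1, j = 12
j→11 (A[11]=8≤9), i→0 (A[0]=9≥9); i<j, swap → [8,7,15,10,4,11,3,12,6,16,14,9]
j→8 (A[8]=6≤9), i→2 (A[2]=15≥9); i<j, swap → [8,7,6,10,4,11,3,12,15,16,14,9]
j→6 (A[6]=3≤9), i→3 (A[3]=10≥9); i<j, swap → [8,7,6,3,4,11,10,12,15,16,14,9]
j→4, i→5; i≥j, return j=4. A = [8,7,6,3,4,11,10,12,15,16,14,9]

[8,7,6,3,4,11,10,12,15,16,14,9]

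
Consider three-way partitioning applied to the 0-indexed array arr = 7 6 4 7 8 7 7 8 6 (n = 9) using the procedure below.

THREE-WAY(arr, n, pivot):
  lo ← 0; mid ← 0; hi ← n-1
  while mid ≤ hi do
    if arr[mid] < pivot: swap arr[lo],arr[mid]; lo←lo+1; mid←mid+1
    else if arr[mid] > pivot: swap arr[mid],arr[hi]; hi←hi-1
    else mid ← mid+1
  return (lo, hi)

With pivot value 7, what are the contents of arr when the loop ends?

6 4 6 7 7 7 7 8 8

lo=0 mid=0 hi=8
7=7: mid=1
6<7: swap(0,1), lo=1 mid=2 ⇒ 6 7 4 7 8 7 7 8 6
4<7: swap(1,2), lo=2 mid=3 ⇒ 6 4 7 7 8 7 7 8 6
7=7: mid=4
8>7: swap(4,8), hi=7 ⇒ 6 4 7 7 6 7 7 8 8
6<7: swap(2,4), lo=3 mid=5 ⇒ 6 4 6 7 7 7 7 8 8
7=7: mid=6
7=7: mid=7
8>7: swap(7,7), hi=6 ⇒ 6 4 6 7 7 7 7 8 8
done. lo=3 hi=6; arr=6 4 6 7 7 7 7 8 8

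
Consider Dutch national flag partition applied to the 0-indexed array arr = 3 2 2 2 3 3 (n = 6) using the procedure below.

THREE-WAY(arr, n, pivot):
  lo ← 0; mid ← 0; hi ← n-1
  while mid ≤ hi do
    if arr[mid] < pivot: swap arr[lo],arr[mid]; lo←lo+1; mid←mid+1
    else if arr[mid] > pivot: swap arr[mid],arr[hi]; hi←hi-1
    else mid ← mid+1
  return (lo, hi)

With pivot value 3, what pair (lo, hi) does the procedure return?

(3, 5)

lo=0 mid=0 hi=5
3=3: mid=1
2<3: swap(0,1), lo=1 mid=2 ⇒ 2 3 2 2 3 3
2<3: swap(1,2), lo=2 mid=3 ⇒ 2 2 3 2 3 3
2<3: swap(2,3), lo=3 mid=4 ⇒ 2 2 2 3 3 3
3=3: mid=5
3=3: mid=6
done. lo=3 hi=5; arr=2 2 2 3 3 3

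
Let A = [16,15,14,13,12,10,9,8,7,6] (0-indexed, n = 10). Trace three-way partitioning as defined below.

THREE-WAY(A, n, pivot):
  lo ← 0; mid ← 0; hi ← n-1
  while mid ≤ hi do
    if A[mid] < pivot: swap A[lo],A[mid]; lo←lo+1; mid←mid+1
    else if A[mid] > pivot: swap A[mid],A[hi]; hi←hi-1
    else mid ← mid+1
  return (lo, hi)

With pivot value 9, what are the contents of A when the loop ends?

pivot = 9; lo=0, mid=0, hi=9
A[mid]=16>9: swap A[0],A[9]; hi=8 → [6,15,14,13,12,10,9,8,7,16]
A[mid]=6<9: swap A[0],A[0]; lo=1,mid=1 → [6,15,14,13,12,10,9,8,7,16]
A[mid]=15>9: swap A[1],A[8]; hi=7 → [6,7,14,13,12,10,9,8,15,16]
A[mid]=7<9: swap A[1],A[1]; lo=2,mid=2 → [6,7,14,13,12,10,9,8,15,16]
A[mid]=14>9: swap A[2],A[7]; hi=6 → [6,7,8,13,12,10,9,14,15,16]
A[mid]=8<9: swap A[2],A[2]; lo=3,mid=3 → [6,7,8,13,12,10,9,14,15,16]
A[mid]=13>9: swap A[3],A[6]; hi=5 → [6,7,8,9,12,10,13,14,15,16]
A[mid]=9=9: mid=4
A[mid]=12>9: swap A[4],A[5]; hi=4 → [6,7,8,9,10,12,13,14,15,16]
A[mid]=10>9: swap A[4],A[4]; hi=3 → [6,7,8,9,10,12,13,14,15,16]
end: lo=3, hi=3; A = [6,7,8,9,10,12,13,14,15,16]

[6,7,8,9,10,12,13,14,15,16]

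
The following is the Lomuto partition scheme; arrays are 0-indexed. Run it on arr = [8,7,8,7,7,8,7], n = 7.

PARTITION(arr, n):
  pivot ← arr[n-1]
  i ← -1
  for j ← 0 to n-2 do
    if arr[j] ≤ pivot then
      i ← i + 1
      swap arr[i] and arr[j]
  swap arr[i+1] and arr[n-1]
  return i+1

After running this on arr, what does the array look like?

pivot = arr[6] = 7; i = -1
j=0: arr[0]=8 > 7 → no swap
j=1: arr[1]=7 ≤ 7 → i=0, swap arr[0],arr[1] → [7,8,8,7,7,8,7]
j=2: arr[2]=8 > 7 → no swap
j=3: arr[3]=7 ≤ 7 → i=1, swap arr[1],arr[3] → [7,7,8,8,7,8,7]
j=4: arr[4]=7 ≤ 7 → i=2, swap arr[2],arr[4] → [7,7,7,8,8,8,7]
j=5: arr[5]=8 > 7 → no swap
final swap arr[3],arr[6] → [7,7,7,7,8,8,8]; return 3

[7,7,7,7,8,8,8]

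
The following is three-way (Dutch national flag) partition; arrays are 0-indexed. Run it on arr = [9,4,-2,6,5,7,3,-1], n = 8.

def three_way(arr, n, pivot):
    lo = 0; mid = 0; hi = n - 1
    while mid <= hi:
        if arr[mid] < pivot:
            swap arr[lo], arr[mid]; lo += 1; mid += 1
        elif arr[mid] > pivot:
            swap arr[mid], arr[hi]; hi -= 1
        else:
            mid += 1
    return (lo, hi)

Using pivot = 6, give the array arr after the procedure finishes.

pivot = 6; lo=0, mid=0, hi=7
arr[mid]=9>6: swap arr[0],arr[7]; hi=6 → [-1,4,-2,6,5,7,3,9]
arr[mid]=-1<6: swap arr[0],arr[0]; lo=1,mid=1 → [-1,4,-2,6,5,7,3,9]
arr[mid]=4<6: swap arr[1],arr[1]; lo=2,mid=2 → [-1,4,-2,6,5,7,3,9]
arr[mid]=-2<6: swap arr[2],arr[2]; lo=3,mid=3 → [-1,4,-2,6,5,7,3,9]
arr[mid]=6=6: mid=4
arr[mid]=5<6: swap arr[3],arr[4]; lo=4,mid=5 → [-1,4,-2,5,6,7,3,9]
arr[mid]=7>6: swap arr[5],arr[6]; hi=5 → [-1,4,-2,5,6,3,7,9]
arr[mid]=3<6: swap arr[4],arr[5]; lo=5,mid=6 → [-1,4,-2,5,3,6,7,9]
end: lo=5, hi=5; arr = [-1,4,-2,5,3,6,7,9]

[-1,4,-2,5,3,6,7,9]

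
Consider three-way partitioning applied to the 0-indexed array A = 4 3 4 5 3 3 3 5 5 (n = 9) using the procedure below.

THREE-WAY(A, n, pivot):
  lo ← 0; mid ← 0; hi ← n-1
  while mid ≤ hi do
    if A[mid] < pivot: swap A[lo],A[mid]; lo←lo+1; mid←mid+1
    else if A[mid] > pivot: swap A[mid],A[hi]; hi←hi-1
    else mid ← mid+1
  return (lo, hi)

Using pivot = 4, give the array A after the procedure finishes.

lo=0 mid=0 hi=8
4=4: mid=1
3<4: swap(0,1), lo=1 mid=2 ⇒ 3 4 4 5 3 3 3 5 5
4=4: mid=3
5>4: swap(3,8), hi=7 ⇒ 3 4 4 5 3 3 3 5 5
5>4: swap(3,7), hi=6 ⇒ 3 4 4 5 3 3 3 5 5
5>4: swap(3,6), hi=5 ⇒ 3 4 4 3 3 3 5 5 5
3<4: swap(1,3), lo=2 mid=4 ⇒ 3 3 4 4 3 3 5 5 5
3<4: swap(2,4), lo=3 mid=5 ⇒ 3 3 3 4 4 3 5 5 5
3<4: swap(3,5), lo=4 mid=6 ⇒ 3 3 3 3 4 4 5 5 5
done. lo=4 hi=5; A=3 3 3 3 4 4 5 5 5

3 3 3 3 4 4 5 5 5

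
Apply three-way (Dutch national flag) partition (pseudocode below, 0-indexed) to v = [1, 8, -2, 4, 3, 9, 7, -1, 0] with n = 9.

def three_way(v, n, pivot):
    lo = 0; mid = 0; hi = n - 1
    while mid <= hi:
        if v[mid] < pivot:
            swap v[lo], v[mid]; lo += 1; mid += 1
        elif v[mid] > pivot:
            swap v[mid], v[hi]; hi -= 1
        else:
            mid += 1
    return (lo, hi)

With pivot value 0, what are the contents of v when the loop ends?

pivot = 0; lo=0, mid=0, hi=8
v[mid]=1>0: swap v[0],v[8]; hi=7 → [0, 8, -2, 4, 3, 9, 7, -1, 1]
v[mid]=0=0: mid=1
v[mid]=8>0: swap v[1],v[7]; hi=6 → [0, -1, -2, 4, 3, 9, 7, 8, 1]
v[mid]=-1<0: swap v[0],v[1]; lo=1,mid=2 → [-1, 0, -2, 4, 3, 9, 7, 8, 1]
v[mid]=-2<0: swap v[1],v[2]; lo=2,mid=3 → [-1, -2, 0, 4, 3, 9, 7, 8, 1]
v[mid]=4>0: swap v[3],v[6]; hi=5 → [-1, -2, 0, 7, 3, 9, 4, 8, 1]
v[mid]=7>0: swap v[3],v[5]; hi=4 → [-1, -2, 0, 9, 3, 7, 4, 8, 1]
v[mid]=9>0: swap v[3],v[4]; hi=3 → [-1, -2, 0, 3, 9, 7, 4, 8, 1]
v[mid]=3>0: swap v[3],v[3]; hi=2 → [-1, -2, 0, 3, 9, 7, 4, 8, 1]
end: lo=2, hi=2; v = [-1, -2, 0, 3, 9, 7, 4, 8, 1]

[-1, -2, 0, 3, 9, 7, 4, 8, 1]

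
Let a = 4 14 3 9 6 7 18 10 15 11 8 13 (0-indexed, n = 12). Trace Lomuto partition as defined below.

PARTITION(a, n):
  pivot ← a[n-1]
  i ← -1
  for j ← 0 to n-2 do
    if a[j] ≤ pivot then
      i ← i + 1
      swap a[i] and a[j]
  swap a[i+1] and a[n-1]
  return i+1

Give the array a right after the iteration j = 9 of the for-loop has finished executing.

4 3 9 6 7 10 11 14 15 18 8 13

pivot=13, i=-1
j=0: 4≤13, i=0, swap(0,0) ⇒ 4 14 3 9 6 7 18 10 15 11 8 13
j=1: 14>13, skip
j=2: 3≤13, i=1, swap(1,2) ⇒ 4 3 14 9 6 7 18 10 15 11 8 13
j=3: 9≤13, i=2, swap(2,3) ⇒ 4 3 9 14 6 7 18 10 15 11 8 13
j=4: 6≤13, i=3, swap(3,4) ⇒ 4 3 9 6 14 7 18 10 15 11 8 13
j=5: 7≤13, i=4, swap(4,5) ⇒ 4 3 9 6 7 14 18 10 15 11 8 13
j=6: 18>13, skip
j=7: 10≤13, i=5, swap(5,7) ⇒ 4 3 9 6 7 10 18 14 15 11 8 13
j=8: 15>13, skip
j=9: 11≤13, i=6, swap(6,9) ⇒ 4 3 9 6 7 10 11 14 15 18 8 13
(after j=9) a = 4 3 9 6 7 10 11 14 15 18 8 13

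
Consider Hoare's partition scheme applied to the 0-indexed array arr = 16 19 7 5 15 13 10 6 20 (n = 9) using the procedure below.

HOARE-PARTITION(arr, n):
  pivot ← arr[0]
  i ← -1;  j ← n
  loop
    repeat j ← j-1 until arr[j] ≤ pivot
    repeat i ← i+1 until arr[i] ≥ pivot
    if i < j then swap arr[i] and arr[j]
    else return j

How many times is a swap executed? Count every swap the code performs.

pivot = arr[0] = 16; i = -1, j = 9
j→7 (arr[7]=6≤16), i→0 (arr[0]=16≥16); i<j, swap → 6 19 7 5 15 13 10 16 20
j→6 (arr[6]=10≤16), i→1 (arr[1]=19≥16); i<j, swap → 6 10 7 5 15 13 19 16 20
j→5, i→6; i≥j, return j=5. arr = 6 10 7 5 15 13 19 16 20

2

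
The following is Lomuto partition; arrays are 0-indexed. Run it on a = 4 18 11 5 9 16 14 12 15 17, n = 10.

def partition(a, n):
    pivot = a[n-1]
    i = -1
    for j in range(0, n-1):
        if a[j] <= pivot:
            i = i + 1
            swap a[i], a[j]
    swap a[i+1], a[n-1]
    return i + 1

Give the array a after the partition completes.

pivot=17, i=-1
j=0: 4≤17, i=0, swap(0,0) ⇒ 4 18 11 5 9 16 14 12 15 17
j=1: 18>17, skip
j=2: 11≤17, i=1, swap(1,2) ⇒ 4 11 18 5 9 16 14 12 15 17
j=3: 5≤17, i=2, swap(2,3) ⇒ 4 11 5 18 9 16 14 12 15 17
j=4: 9≤17, i=3, swap(3,4) ⇒ 4 11 5 9 18 16 14 12 15 17
j=5: 16≤17, i=4, swap(4,5) ⇒ 4 11 5 9 16 18 14 12 15 17
j=6: 14≤17, i=5, swap(5,6) ⇒ 4 11 5 9 16 14 18 12 15 17
j=7: 12≤17, i=6, swap(6,7) ⇒ 4 11 5 9 16 14 12 18 15 17
j=8: 15≤17, i=7, swap(7,8) ⇒ 4 11 5 9 16 14 12 15 18 17
swap(8,9) ⇒ 4 11 5 9 16 14 12 15 17 18; return 8

4 11 5 9 16 14 12 15 17 18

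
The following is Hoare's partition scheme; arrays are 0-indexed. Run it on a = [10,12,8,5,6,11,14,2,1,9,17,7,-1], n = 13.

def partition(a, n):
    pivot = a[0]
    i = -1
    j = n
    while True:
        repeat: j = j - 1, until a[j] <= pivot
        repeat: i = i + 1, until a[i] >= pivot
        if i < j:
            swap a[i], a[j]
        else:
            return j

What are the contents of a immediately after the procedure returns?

pivot = a[0] = 10; i = -1, j = 13
j→12 (a[12]=-1≤10), i→0 (a[0]=10≥10); i<j, swap → [-1,12,8,5,6,11,14,2,1,9,17,7,10]
j→11 (a[11]=7≤10), i→1 (a[1]=12≥10); i<j, swap → [-1,7,8,5,6,11,14,2,1,9,17,12,10]
j→9 (a[9]=9≤10), i→5 (a[5]=11≥10); i<j, swap → [-1,7,8,5,6,9,14,2,1,11,17,12,10]
j→8 (a[8]=1≤10), i→6 (a[6]=14≥10); i<j, swap → [-1,7,8,5,6,9,1,2,14,11,17,12,10]
j→7, i→8; i≥j, return j=7. a = [-1,7,8,5,6,9,1,2,14,11,17,12,10]

[-1,7,8,5,6,9,1,2,14,11,17,12,10]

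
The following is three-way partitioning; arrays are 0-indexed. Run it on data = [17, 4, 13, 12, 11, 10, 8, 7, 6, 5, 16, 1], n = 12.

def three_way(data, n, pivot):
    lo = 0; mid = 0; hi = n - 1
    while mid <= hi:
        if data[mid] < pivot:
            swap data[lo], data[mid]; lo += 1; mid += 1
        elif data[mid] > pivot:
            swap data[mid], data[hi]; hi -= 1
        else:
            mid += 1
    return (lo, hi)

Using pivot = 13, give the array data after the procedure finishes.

lo=0 mid=0 hi=11
17>13: swap(0,11), hi=10 ⇒ [1, 4, 13, 12, 11, 10, 8, 7, 6, 5, 16, 17]
1<13: swap(0,0), lo=1 mid=1 ⇒ [1, 4, 13, 12, 11, 10, 8, 7, 6, 5, 16, 17]
4<13: swap(1,1), lo=2 mid=2 ⇒ [1, 4, 13, 12, 11, 10, 8, 7, 6, 5, 16, 17]
13=13: mid=3
12<13: swap(2,3), lo=3 mid=4 ⇒ [1, 4, 12, 13, 11, 10, 8, 7, 6, 5, 16, 17]
11<13: swap(3,4), lo=4 mid=5 ⇒ [1, 4, 12, 11, 13, 10, 8, 7, 6, 5, 16, 17]
10<13: swap(4,5), lo=5 mid=6 ⇒ [1, 4, 12, 11, 10, 13, 8, 7, 6, 5, 16, 17]
8<13: swap(5,6), lo=6 mid=7 ⇒ [1, 4, 12, 11, 10, 8, 13, 7, 6, 5, 16, 17]
7<13: swap(6,7), lo=7 mid=8 ⇒ [1, 4, 12, 11, 10, 8, 7, 13, 6, 5, 16, 17]
6<13: swap(7,8), lo=8 mid=9 ⇒ [1, 4, 12, 11, 10, 8, 7, 6, 13, 5, 16, 17]
5<13: swap(8,9), lo=9 mid=10 ⇒ [1, 4, 12, 11, 10, 8, 7, 6, 5, 13, 16, 17]
16>13: swap(10,10), hi=9 ⇒ [1, 4, 12, 11, 10, 8, 7, 6, 5, 13, 16, 17]
done. lo=9 hi=9; data=[1, 4, 12, 11, 10, 8, 7, 6, 5, 13, 16, 17]

[1, 4, 12, 11, 10, 8, 7, 6, 5, 13, 16, 17]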